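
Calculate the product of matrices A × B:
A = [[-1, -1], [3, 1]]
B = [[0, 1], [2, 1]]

Matrix multiplication:
C[0][0] = -1×0 + -1×2 = -2
C[0][1] = -1×1 + -1×1 = -2
C[1][0] = 3×0 + 1×2 = 2
C[1][1] = 3×1 + 1×1 = 4
Result: [[-2, -2], [2, 4]]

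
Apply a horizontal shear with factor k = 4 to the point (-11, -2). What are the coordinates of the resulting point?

Shear matrix for horizontal shear with factor k = 4:
[[1, 4], [0, 1]]
Result: (-11, -2) → (-19, -2)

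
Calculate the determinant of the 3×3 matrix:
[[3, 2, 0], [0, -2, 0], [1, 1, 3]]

Expansion along first row:
det = 3·det([[-2,0],[1,3]]) - 2·det([[0,0],[1,3]]) + 0·det([[0,-2],[1,1]])
    = 3·(-2·3 - 0·1) - 2·(0·3 - 0·1) + 0·(0·1 - -2·1)
    = 3·-6 - 2·0 + 0·2
    = -18 + 0 + 0 = -18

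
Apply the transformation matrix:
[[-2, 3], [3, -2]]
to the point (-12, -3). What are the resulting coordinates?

Matrix multiplication:
[[-2, 3], [3, -2]] × [-12, -3]ᵀ
= [(-2)(-12) + (3)(-3), (3)(-12) + (-2)(-3)]ᵀ
= [15, -30]ᵀ
Result: (15, -30)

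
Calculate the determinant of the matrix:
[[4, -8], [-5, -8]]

For a 2×2 matrix [[a, b], [c, d]], det = ad - bc
det = (4)(-8) - (-8)(-5) = -32 - 40 = -72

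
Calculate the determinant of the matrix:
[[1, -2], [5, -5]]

For a 2×2 matrix [[a, b], [c, d]], det = ad - bc
det = (1)(-5) - (-2)(5) = -5 - -10 = 5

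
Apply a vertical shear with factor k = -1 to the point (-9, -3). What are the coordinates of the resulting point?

Shear matrix for vertical shear with factor k = -1:
[[1, 0], [-1, 1]]
Result: (-9, -3) → (-9, 6)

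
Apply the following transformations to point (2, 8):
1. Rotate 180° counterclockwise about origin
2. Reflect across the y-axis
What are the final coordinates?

Step 1: Rotate 180° → (-2, -8)
Step 2: Reflect across y-axis → (2, -8)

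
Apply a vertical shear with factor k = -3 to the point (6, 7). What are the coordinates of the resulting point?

Shear matrix for vertical shear with factor k = -3:
[[1, 0], [-3, 1]]
Result: (6, 7) → (6, -11)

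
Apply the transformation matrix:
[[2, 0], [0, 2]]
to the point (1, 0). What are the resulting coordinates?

Matrix multiplication:
[[2, 0], [0, 2]] × [1, 0]ᵀ
= [(2)(1) + (0)(0), (0)(1) + (2)(0)]ᵀ
= [2, 0]ᵀ
Result: (2, 0)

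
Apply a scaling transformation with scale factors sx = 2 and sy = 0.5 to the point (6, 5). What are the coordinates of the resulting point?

Scaling matrix:
[[2, 0], [0, 0.50]]
Result: (6 × 2, 5 × 0.5) = (12, 2.5)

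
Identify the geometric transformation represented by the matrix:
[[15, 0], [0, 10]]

This matrix represents: non-uniform scaling by sx = 15, sy = 10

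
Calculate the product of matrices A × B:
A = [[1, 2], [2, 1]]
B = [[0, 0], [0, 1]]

Matrix multiplication:
C[0][0] = 1×0 + 2×0 = 0
C[0][1] = 1×0 + 2×1 = 2
C[1][0] = 2×0 + 1×0 = 0
C[1][1] = 2×0 + 1×1 = 1
Result: [[0, 2], [0, 1]]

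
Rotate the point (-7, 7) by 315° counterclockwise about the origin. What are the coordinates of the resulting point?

Rotation matrix for 315°: [[cos 315°, -sin 315°], [sin 315°, cos 315°]] ≈ [[0.707107, 0.707107], [-0.707107, 0.707107]]
[[0.707107, 0.707107], [-0.707107, 0.707107]] × [-7, 7]ᵀ ≈ [0, 9.8995]ᵀ
Result: (0, 9.8995)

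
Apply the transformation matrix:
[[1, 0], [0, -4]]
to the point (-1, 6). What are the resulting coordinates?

Matrix multiplication:
[[1, 0], [0, -4]] × [-1, 6]ᵀ
= [(1)(-1) + (0)(6), (0)(-1) + (-4)(6)]ᵀ
= [-1, -24]ᵀ
Result: (-1, -24)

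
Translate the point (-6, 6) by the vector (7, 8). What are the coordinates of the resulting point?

Translation by (7, 8) (homogeneous matrix [[1, 0, 7], [0, 1, 8], [0, 0, 1]]):
x' = -6 + 7 = 1
y' = 6 + 8 = 14
Result: (1, 14)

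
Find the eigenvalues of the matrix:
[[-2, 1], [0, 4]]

Characteristic equation: det(A - λI) = 0
λ² - (trace)λ + (det) = 0
trace = -2 + 4 = 2, det = (-2)(4) - (1)(0) = -8
λ² - (2)λ + (-8) = 0
λ = (2 ± √((2)² - 4·(-8))) / 2 = (2 ± √36) / 2
Solving: λ = -2, 4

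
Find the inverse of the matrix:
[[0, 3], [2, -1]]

For [[a,b],[c,d]], inverse = (1/det)·[[d,-b],[-c,a]]
det = (0)(-1) - (3)(2) = 0 - 6 = -6
Inverse = (1/-6)·[[-1, -3], [-2, 0]]
= [[1/6, 1/2], [1/3, 0]]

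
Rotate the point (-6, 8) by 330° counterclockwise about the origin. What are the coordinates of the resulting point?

Rotation matrix for 330°: [[cos 330°, -sin 330°], [sin 330°, cos 330°]] ≈ [[0.866025, 0.500000], [-0.500000, 0.866025]]
[[0.866025, 0.500000], [-0.500000, 0.866025]] × [-6, 8]ᵀ ≈ [-1.1962, 9.9282]ᵀ
Result: (-1.1962, 9.9282)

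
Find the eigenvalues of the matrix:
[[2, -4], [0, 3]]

Characteristic equation: det(A - λI) = 0
λ² - (trace)λ + (det) = 0
trace = 2 + 3 = 5, det = (2)(3) - (-4)(0) = 6
λ² - (5)λ + (6) = 0
λ = (5 ± √((5)² - 4·(6))) / 2 = (5 ± √1) / 2
Solving: λ = 2, 3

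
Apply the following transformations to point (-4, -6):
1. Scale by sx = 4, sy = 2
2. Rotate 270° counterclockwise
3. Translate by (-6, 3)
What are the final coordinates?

Step 1: Scale → (-16, -12)
Step 2: Rotate 270° → (-12, 16)
Step 3: Translate → (-18, 19)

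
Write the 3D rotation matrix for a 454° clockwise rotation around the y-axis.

Rotation matrix for clockwise 454° around y-axis:
A clockwise rotation by 454° is a counterclockwise rotation by -454°.
cos(-454°) = -0.0698, sin(-454°) = -0.9976
Result: [[-0.0698, 0, -0.9976], [0, 1, 0], [0.9976, 0, -0.0698]]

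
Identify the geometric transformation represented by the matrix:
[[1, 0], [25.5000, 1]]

This matrix represents: vertical shear with factor 25.5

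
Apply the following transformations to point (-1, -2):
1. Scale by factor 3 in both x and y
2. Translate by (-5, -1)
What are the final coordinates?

Step 1: Scale (-1, -2) by 3 → (-3, -6)
Step 2: Translate by (-5, -1) → (-8, -7)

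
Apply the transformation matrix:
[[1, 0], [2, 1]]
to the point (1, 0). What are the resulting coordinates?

Matrix multiplication:
[[1, 0], [2, 1]] × [1, 0]ᵀ
= [(1)(1) + (0)(0), (2)(1) + (1)(0)]ᵀ
= [1, 2]ᵀ
Result: (1, 2)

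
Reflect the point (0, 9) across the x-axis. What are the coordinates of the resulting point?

Reflection across x-axis: (0, 9) → (0, -9)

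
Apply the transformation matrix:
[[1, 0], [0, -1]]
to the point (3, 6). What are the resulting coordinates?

Matrix multiplication:
[[1, 0], [0, -1]] × [3, 6]ᵀ
= [(1)(3) + (0)(6), (0)(3) + (-1)(6)]ᵀ
= [3, -6]ᵀ
Result: (3, -6)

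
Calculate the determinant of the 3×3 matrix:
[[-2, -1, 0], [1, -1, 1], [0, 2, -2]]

Expansion along first row:
det = -2·det([[-1,1],[2,-2]]) - -1·det([[1,1],[0,-2]]) + 0·det([[1,-1],[0,2]])
    = -2·(-1·-2 - 1·2) - -1·(1·-2 - 1·0) + 0·(1·2 - -1·0)
    = -2·0 - -1·-2 + 0·2
    = 0 + -2 + 0 = -2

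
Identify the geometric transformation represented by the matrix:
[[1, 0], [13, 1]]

This matrix represents: vertical shear with factor 13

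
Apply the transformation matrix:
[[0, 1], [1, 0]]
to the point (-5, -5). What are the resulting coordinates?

Matrix multiplication:
[[0, 1], [1, 0]] × [-5, -5]ᵀ
= [(0)(-5) + (1)(-5), (1)(-5) + (0)(-5)]ᵀ
= [-5, -5]ᵀ
Result: (-5, -5)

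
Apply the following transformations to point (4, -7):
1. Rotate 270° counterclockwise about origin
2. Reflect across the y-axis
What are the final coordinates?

Step 1: Rotate 270° → (-7, -4)
Step 2: Reflect across y-axis → (7, -4)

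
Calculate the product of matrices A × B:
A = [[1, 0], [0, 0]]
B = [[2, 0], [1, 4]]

Matrix multiplication:
C[0][0] = 1×2 + 0×1 = 2
C[0][1] = 1×0 + 0×4 = 0
C[1][0] = 0×2 + 0×1 = 0
C[1][1] = 0×0 + 0×4 = 0
Result: [[2, 0], [0, 0]]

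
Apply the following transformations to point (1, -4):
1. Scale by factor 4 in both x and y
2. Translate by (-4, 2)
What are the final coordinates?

Step 1: Scale (1, -4) by 4 → (4, -16)
Step 2: Translate by (-4, 2) → (0, -14)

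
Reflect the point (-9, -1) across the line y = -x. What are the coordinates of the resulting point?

Reflection across line y = -x: (-9, -1) → (1, 9)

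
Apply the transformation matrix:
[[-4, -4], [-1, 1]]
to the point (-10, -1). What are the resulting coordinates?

Matrix multiplication:
[[-4, -4], [-1, 1]] × [-10, -1]ᵀ
= [(-4)(-10) + (-4)(-1), (-1)(-10) + (1)(-1)]ᵀ
= [44, 9]ᵀ
Result: (44, 9)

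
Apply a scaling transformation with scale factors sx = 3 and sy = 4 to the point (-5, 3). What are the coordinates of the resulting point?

Scaling matrix:
[[3, 0], [0, 4]]
Result: (-5 × 3, 3 × 4) = (-15, 12)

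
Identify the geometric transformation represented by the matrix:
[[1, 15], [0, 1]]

This matrix represents: horizontal shear with factor 15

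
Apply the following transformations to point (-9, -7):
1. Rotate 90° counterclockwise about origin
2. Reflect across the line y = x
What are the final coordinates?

Step 1: Rotate 90° → (7, -9)
Step 2: Reflect across line y = x → (-9, 7)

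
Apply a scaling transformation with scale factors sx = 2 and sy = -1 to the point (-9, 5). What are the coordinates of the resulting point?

Scaling matrix:
[[2, 0], [0, -1]]
Result: (-9 × 2, 5 × -1) = (-18, -5)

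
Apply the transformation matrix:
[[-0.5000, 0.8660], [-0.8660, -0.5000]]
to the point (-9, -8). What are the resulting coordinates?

Matrix multiplication:
[[-0.5000, 0.8660], [-0.8660, -0.5000]] × [-9, -8]ᵀ
= [(-0.5000)(-9) + (0.8660)(-8), (-0.8660)(-9) + (-0.5000)(-8)]ᵀ
= [-2.4280, 11.7940]ᵀ
Result: (-2.4280, 11.7940)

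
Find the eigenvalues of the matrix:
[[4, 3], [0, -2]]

Characteristic equation: det(A - λI) = 0
λ² - (trace)λ + (det) = 0
trace = 4 + -2 = 2, det = (4)(-2) - (3)(0) = -8
λ² - (2)λ + (-8) = 0
λ = (2 ± √((2)² - 4·(-8))) / 2 = (2 ± √36) / 2
Solving: λ = -2, 4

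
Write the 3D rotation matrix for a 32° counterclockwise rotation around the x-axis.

Rotation matrix for counterclockwise 32° around x-axis:
cos(32°) = 0.8480, sin(32°) = 0.5299
Result: [[1, 0, 0], [0, 0.8480, -0.5299], [0, 0.5299, 0.8480]]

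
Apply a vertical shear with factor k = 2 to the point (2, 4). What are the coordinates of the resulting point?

Shear matrix for vertical shear with factor k = 2:
[[1, 0], [2, 1]]
Result: (2, 4) → (2, 8)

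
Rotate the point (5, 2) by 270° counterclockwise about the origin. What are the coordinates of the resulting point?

Rotation matrix for 270°: [[cos 270°, -sin 270°], [sin 270°, cos 270°]] = [[0, 1], [-1, 0]]
[[0, 1], [-1, 0]] × [5, 2]ᵀ = [2, -5]ᵀ
Result: (2, -5)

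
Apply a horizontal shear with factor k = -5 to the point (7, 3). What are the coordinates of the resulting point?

Shear matrix for horizontal shear with factor k = -5:
[[1, -5], [0, 1]]
Result: (7, 3) → (-8, 3)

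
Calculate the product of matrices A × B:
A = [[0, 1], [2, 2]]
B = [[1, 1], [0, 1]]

Matrix multiplication:
C[0][0] = 0×1 + 1×0 = 0
C[0][1] = 0×1 + 1×1 = 1
C[1][0] = 2×1 + 2×0 = 2
C[1][1] = 2×1 + 2×1 = 4
Result: [[0, 1], [2, 4]]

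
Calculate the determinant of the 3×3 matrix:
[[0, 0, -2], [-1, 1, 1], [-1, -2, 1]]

Expansion along first row:
det = 0·det([[1,1],[-2,1]]) - 0·det([[-1,1],[-1,1]]) + -2·det([[-1,1],[-1,-2]])
    = 0·(1·1 - 1·-2) - 0·(-1·1 - 1·-1) + -2·(-1·-2 - 1·-1)
    = 0·3 - 0·0 + -2·3
    = 0 + 0 + -6 = -6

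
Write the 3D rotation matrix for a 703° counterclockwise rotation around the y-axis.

Rotation matrix for counterclockwise 703° around y-axis:
cos(703°) = 0.9563, sin(703°) = -0.2924
Result: [[0.9563, 0, -0.2924], [0, 1, 0], [0.2924, 0, 0.9563]]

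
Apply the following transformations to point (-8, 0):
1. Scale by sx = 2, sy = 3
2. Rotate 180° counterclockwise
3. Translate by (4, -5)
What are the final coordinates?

Step 1: Scale → (-16, 0)
Step 2: Rotate 180° → (16, 0)
Step 3: Translate → (20, -5)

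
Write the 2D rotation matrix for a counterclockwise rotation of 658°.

Rotation matrix formula: [[cos θ, -sin θ], [sin θ, cos θ]]
For θ = 658°:
cos(658°) = 0.4695
sin(658°) = -0.8829
Result: [[0.4695, 0.8829], [-0.8829, 0.4695]]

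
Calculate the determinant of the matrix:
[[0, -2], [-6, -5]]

For a 2×2 matrix [[a, b], [c, d]], det = ad - bc
det = (0)(-5) - (-2)(-6) = 0 - 12 = -12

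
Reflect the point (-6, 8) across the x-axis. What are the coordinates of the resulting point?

Reflection across x-axis: (-6, 8) → (-6, -8)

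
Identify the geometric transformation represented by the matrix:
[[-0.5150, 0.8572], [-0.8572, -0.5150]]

This matrix represents: rotation by 239° counterclockwise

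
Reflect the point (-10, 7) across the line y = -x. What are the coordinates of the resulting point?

Reflection across line y = -x: (-10, 7) → (-7, 10)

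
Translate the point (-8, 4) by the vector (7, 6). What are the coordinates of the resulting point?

Translation by (7, 6) (homogeneous matrix [[1, 0, 7], [0, 1, 6], [0, 0, 1]]):
x' = -8 + 7 = -1
y' = 4 + 6 = 10
Result: (-1, 10)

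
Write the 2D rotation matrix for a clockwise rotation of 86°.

Rotation matrix formula: [[cos θ, -sin θ], [sin θ, cos θ]]
A clockwise rotation by 86° is equivalent to a counterclockwise rotation by -86°.
For θ = -86°:
cos(-86°) = 0.0698
sin(-86°) = -0.9976
Result: [[0.0698, 0.9976], [-0.9976, 0.0698]]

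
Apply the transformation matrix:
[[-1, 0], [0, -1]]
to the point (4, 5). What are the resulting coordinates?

Matrix multiplication:
[[-1, 0], [0, -1]] × [4, 5]ᵀ
= [(-1)(4) + (0)(5), (0)(4) + (-1)(5)]ᵀ
= [-4, -5]ᵀ
Result: (-4, -5)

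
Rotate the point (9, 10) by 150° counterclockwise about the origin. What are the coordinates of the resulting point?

Rotation matrix for 150°: [[cos 150°, -sin 150°], [sin 150°, cos 150°]] ≈ [[-0.866025, -0.500000], [0.500000, -0.866025]]
[[-0.866025, -0.500000], [0.500000, -0.866025]] × [9, 10]ᵀ ≈ [-12.7942, -4.1603]ᵀ
Result: (-12.7942, -4.1603)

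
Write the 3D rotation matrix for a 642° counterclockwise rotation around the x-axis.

Rotation matrix for counterclockwise 642° around x-axis:
cos(642°) = 0.2079, sin(642°) = -0.9781
Result: [[1, 0, 0], [0, 0.2079, 0.9781], [0, -0.9781, 0.2079]]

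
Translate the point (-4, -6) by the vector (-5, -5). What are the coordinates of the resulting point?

Translation by (-5, -5) (homogeneous matrix [[1, 0, -5], [0, 1, -5], [0, 0, 1]]):
x' = -4 + -5 = -9
y' = -6 + -5 = -11
Result: (-9, -11)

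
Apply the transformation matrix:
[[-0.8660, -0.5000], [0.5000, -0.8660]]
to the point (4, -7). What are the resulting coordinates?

Matrix multiplication:
[[-0.8660, -0.5000], [0.5000, -0.8660]] × [4, -7]ᵀ
= [(-0.8660)(4) + (-0.5000)(-7), (0.5000)(4) + (-0.8660)(-7)]ᵀ
= [0.0360, 8.0620]ᵀ
Result: (0.0360, 8.0620)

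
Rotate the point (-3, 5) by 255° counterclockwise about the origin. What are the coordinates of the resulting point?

Rotation matrix for 255°: [[cos 255°, -sin 255°], [sin 255°, cos 255°]] ≈ [[-0.258819, 0.965926], [-0.965926, -0.258819]]
[[-0.258819, 0.965926], [-0.965926, -0.258819]] × [-3, 5]ᵀ ≈ [5.6061, 1.6037]ᵀ
Result: (5.6061, 1.6037)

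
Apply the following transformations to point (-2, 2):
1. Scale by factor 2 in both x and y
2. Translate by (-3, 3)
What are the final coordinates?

Step 1: Scale (-2, 2) by 2 → (-4, 4)
Step 2: Translate by (-3, 3) → (-7, 7)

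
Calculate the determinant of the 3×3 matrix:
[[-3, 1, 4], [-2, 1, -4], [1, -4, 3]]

Expansion along first row:
det = -3·det([[1,-4],[-4,3]]) - 1·det([[-2,-4],[1,3]]) + 4·det([[-2,1],[1,-4]])
    = -3·(1·3 - -4·-4) - 1·(-2·3 - -4·1) + 4·(-2·-4 - 1·1)
    = -3·-13 - 1·-2 + 4·7
    = 39 + 2 + 28 = 69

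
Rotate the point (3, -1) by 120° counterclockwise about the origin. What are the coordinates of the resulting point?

Rotation matrix for 120°: [[cos 120°, -sin 120°], [sin 120°, cos 120°]] ≈ [[-0.500000, -0.866025], [0.866025, -0.500000]]
[[-0.500000, -0.866025], [0.866025, -0.500000]] × [3, -1]ᵀ ≈ [-0.6340, 3.0981]ᵀ
Result: (-0.6340, 3.0981)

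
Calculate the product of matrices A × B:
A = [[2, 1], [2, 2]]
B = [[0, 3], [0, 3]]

Matrix multiplication:
C[0][0] = 2×0 + 1×0 = 0
C[0][1] = 2×3 + 1×3 = 9
C[1][0] = 2×0 + 2×0 = 0
C[1][1] = 2×3 + 2×3 = 12
Result: [[0, 9], [0, 12]]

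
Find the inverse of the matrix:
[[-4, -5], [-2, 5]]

For [[a,b],[c,d]], inverse = (1/det)·[[d,-b],[-c,a]]
det = (-4)(5) - (-5)(-2) = -20 - 10 = -30
Inverse = (1/-30)·[[5, 5], [2, -4]]
= [[-1/6, -1/6], [-1/15, 2/15]]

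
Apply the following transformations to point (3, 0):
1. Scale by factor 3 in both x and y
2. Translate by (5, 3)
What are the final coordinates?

Step 1: Scale (3, 0) by 3 → (9, 0)
Step 2: Translate by (5, 3) → (14, 3)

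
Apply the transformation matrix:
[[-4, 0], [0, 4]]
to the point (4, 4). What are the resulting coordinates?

Matrix multiplication:
[[-4, 0], [0, 4]] × [4, 4]ᵀ
= [(-4)(4) + (0)(4), (0)(4) + (4)(4)]ᵀ
= [-16, 16]ᵀ
Result: (-16, 16)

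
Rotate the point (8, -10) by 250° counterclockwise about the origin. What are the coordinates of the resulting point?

Rotation matrix for 250°: [[cos 250°, -sin 250°], [sin 250°, cos 250°]] ≈ [[-0.342020, 0.939693], [-0.939693, -0.342020]]
[[-0.342020, 0.939693], [-0.939693, -0.342020]] × [8, -10]ᵀ ≈ [-12.1331, -4.0973]ᵀ
Result: (-12.1331, -4.0973)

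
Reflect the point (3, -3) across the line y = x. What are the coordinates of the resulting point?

Reflection across line y = x: (3, -3) → (-3, 3)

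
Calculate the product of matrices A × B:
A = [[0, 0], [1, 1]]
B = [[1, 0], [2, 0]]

Matrix multiplication:
C[0][0] = 0×1 + 0×2 = 0
C[0][1] = 0×0 + 0×0 = 0
C[1][0] = 1×1 + 1×2 = 3
C[1][1] = 1×0 + 1×0 = 0
Result: [[0, 0], [3, 0]]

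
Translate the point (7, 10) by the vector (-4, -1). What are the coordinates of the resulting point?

Translation by (-4, -1) (homogeneous matrix [[1, 0, -4], [0, 1, -1], [0, 0, 1]]):
x' = 7 + -4 = 3
y' = 10 + -1 = 9
Result: (3, 9)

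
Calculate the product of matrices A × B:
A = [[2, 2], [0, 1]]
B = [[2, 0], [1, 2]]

Matrix multiplication:
C[0][0] = 2×2 + 2×1 = 6
C[0][1] = 2×0 + 2×2 = 4
C[1][0] = 0×2 + 1×1 = 1
C[1][1] = 0×0 + 1×2 = 2
Result: [[6, 4], [1, 2]]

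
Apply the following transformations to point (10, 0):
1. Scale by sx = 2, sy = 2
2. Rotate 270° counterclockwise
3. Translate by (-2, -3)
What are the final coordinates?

Step 1: Scale → (20, 0)
Step 2: Rotate 270° → (0, -20)
Step 3: Translate → (-2, -23)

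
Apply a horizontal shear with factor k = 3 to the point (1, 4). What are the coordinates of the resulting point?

Shear matrix for horizontal shear with factor k = 3:
[[1, 3], [0, 1]]
Result: (1, 4) → (13, 4)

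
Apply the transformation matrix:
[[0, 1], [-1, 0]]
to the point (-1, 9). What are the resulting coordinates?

Matrix multiplication:
[[0, 1], [-1, 0]] × [-1, 9]ᵀ
= [(0)(-1) + (1)(9), (-1)(-1) + (0)(9)]ᵀ
= [9, 1]ᵀ
Result: (9, 1)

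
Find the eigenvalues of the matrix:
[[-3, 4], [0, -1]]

Characteristic equation: det(A - λI) = 0
λ² - (trace)λ + (det) = 0
trace = -3 + -1 = -4, det = (-3)(-1) - (4)(0) = 3
λ² - (-4)λ + (3) = 0
λ = (-4 ± √((-4)² - 4·(3))) / 2 = (-4 ± √4) / 2
Solving: λ = -3, -1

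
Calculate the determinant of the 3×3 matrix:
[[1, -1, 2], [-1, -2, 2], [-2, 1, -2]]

Expansion along first row:
det = 1·det([[-2,2],[1,-2]]) - -1·det([[-1,2],[-2,-2]]) + 2·det([[-1,-2],[-2,1]])
    = 1·(-2·-2 - 2·1) - -1·(-1·-2 - 2·-2) + 2·(-1·1 - -2·-2)
    = 1·2 - -1·6 + 2·-5
    = 2 + 6 + -10 = -2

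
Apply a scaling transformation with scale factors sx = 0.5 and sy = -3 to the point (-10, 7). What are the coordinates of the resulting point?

Scaling matrix:
[[0.50, 0], [0, -3]]
Result: (-10 × 0.5, 7 × -3) = (-5, -21)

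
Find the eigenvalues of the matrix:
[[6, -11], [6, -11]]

Characteristic equation: det(A - λI) = 0
λ² - (trace)λ + (det) = 0
trace = 6 + -11 = -5, det = (6)(-11) - (-11)(6) = 0
λ² - (-5)λ + (0) = 0
λ = (-5 ± √((-5)² - 4·(0))) / 2 = (-5 ± √25) / 2
Solving: λ = -5, 0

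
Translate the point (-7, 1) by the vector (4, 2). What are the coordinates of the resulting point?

Translation by (4, 2) (homogeneous matrix [[1, 0, 4], [0, 1, 2], [0, 0, 1]]):
x' = -7 + 4 = -3
y' = 1 + 2 = 3
Result: (-3, 3)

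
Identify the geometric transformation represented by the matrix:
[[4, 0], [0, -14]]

This matrix represents: non-uniform scaling by sx = 4, sy = -14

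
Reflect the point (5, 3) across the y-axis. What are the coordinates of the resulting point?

Reflection across y-axis: (5, 3) → (-5, 3)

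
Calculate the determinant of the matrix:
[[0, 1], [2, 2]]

For a 2×2 matrix [[a, b], [c, d]], det = ad - bc
det = (0)(2) - (1)(2) = 0 - 2 = -2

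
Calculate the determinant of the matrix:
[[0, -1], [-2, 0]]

For a 2×2 matrix [[a, b], [c, d]], det = ad - bc
det = (0)(0) - (-1)(-2) = 0 - 2 = -2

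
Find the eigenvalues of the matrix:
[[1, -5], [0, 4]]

Characteristic equation: det(A - λI) = 0
λ² - (trace)λ + (det) = 0
trace = 1 + 4 = 5, det = (1)(4) - (-5)(0) = 4
λ² - (5)λ + (4) = 0
λ = (5 ± √((5)² - 4·(4))) / 2 = (5 ± √9) / 2
Solving: λ = 1, 4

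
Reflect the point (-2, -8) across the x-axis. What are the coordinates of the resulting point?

Reflection across x-axis: (-2, -8) → (-2, 8)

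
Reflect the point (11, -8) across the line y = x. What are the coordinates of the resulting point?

Reflection across line y = x: (11, -8) → (-8, 11)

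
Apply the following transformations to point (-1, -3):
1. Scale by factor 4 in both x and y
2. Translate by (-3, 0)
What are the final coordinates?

Step 1: Scale (-1, -3) by 4 → (-4, -12)
Step 2: Translate by (-3, 0) → (-7, -12)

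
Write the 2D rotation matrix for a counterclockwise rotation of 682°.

Rotation matrix formula: [[cos θ, -sin θ], [sin θ, cos θ]]
For θ = 682°:
cos(682°) = 0.7880
sin(682°) = -0.6157
Result: [[0.7880, 0.6157], [-0.6157, 0.7880]]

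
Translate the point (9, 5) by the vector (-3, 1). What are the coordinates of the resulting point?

Translation by (-3, 1) (homogeneous matrix [[1, 0, -3], [0, 1, 1], [0, 0, 1]]):
x' = 9 + -3 = 6
y' = 5 + 1 = 6
Result: (6, 6)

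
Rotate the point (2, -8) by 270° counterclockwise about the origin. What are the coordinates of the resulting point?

Rotation matrix for 270°: [[cos 270°, -sin 270°], [sin 270°, cos 270°]] = [[0, 1], [-1, 0]]
[[0, 1], [-1, 0]] × [2, -8]ᵀ = [-8, -2]ᵀ
Result: (-8, -2)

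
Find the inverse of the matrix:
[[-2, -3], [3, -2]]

For [[a,b],[c,d]], inverse = (1/det)·[[d,-b],[-c,a]]
det = (-2)(-2) - (-3)(3) = 4 - -9 = 13
Inverse = (1/13)·[[-2, 3], [-3, -2]]
= [[-2/13, 3/13], [-3/13, -2/13]]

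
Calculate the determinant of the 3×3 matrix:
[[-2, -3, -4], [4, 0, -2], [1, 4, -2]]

Expansion along first row:
det = -2·det([[0,-2],[4,-2]]) - -3·det([[4,-2],[1,-2]]) + -4·det([[4,0],[1,4]])
    = -2·(0·-2 - -2·4) - -3·(4·-2 - -2·1) + -4·(4·4 - 0·1)
    = -2·8 - -3·-6 + -4·16
    = -16 + -18 + -64 = -98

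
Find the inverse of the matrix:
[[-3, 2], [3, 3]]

For [[a,b],[c,d]], inverse = (1/det)·[[d,-b],[-c,a]]
det = (-3)(3) - (2)(3) = -9 - 6 = -15
Inverse = (1/-15)·[[3, -2], [-3, -3]]
= [[-1/5, 2/15], [1/5, 1/5]]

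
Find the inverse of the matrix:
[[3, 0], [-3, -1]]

For [[a,b],[c,d]], inverse = (1/det)·[[d,-b],[-c,a]]
det = (3)(-1) - (0)(-3) = -3 - 0 = -3
Inverse = (1/-3)·[[-1, 0], [3, 3]]
= [[1/3, 0], [-1, -1]]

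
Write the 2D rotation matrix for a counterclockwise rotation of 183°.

Rotation matrix formula: [[cos θ, -sin θ], [sin θ, cos θ]]
For θ = 183°:
cos(183°) = -0.9986
sin(183°) = -0.0523
Result: [[-0.9986, 0.0523], [-0.0523, -0.9986]]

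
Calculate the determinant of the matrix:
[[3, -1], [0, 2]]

For a 2×2 matrix [[a, b], [c, d]], det = ad - bc
det = (3)(2) - (-1)(0) = 6 - 0 = 6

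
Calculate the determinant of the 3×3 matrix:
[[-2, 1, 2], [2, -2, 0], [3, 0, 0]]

Expansion along first row:
det = -2·det([[-2,0],[0,0]]) - 1·det([[2,0],[3,0]]) + 2·det([[2,-2],[3,0]])
    = -2·(-2·0 - 0·0) - 1·(2·0 - 0·3) + 2·(2·0 - -2·3)
    = -2·0 - 1·0 + 2·6
    = 0 + 0 + 12 = 12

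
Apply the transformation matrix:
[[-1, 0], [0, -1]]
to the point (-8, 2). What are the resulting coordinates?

Matrix multiplication:
[[-1, 0], [0, -1]] × [-8, 2]ᵀ
= [(-1)(-8) + (0)(2), (0)(-8) + (-1)(2)]ᵀ
= [8, -2]ᵀ
Result: (8, -2)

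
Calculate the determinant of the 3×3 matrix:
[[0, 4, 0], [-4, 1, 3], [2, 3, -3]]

Expansion along first row:
det = 0·det([[1,3],[3,-3]]) - 4·det([[-4,3],[2,-3]]) + 0·det([[-4,1],[2,3]])
    = 0·(1·-3 - 3·3) - 4·(-4·-3 - 3·2) + 0·(-4·3 - 1·2)
    = 0·-12 - 4·6 + 0·-14
    = 0 + -24 + 0 = -24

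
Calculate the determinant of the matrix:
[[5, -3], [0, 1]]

For a 2×2 matrix [[a, b], [c, d]], det = ad - bc
det = (5)(1) - (-3)(0) = 5 - 0 = 5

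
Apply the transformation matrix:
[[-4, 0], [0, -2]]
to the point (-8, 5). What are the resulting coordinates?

Matrix multiplication:
[[-4, 0], [0, -2]] × [-8, 5]ᵀ
= [(-4)(-8) + (0)(5), (0)(-8) + (-2)(5)]ᵀ
= [32, -10]ᵀ
Result: (32, -10)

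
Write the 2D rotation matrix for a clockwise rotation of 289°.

Rotation matrix formula: [[cos θ, -sin θ], [sin θ, cos θ]]
A clockwise rotation by 289° is equivalent to a counterclockwise rotation by -289°.
For θ = -289°:
cos(-289°) = 0.3256
sin(-289°) = 0.9455
Result: [[0.3256, -0.9455], [0.9455, 0.3256]]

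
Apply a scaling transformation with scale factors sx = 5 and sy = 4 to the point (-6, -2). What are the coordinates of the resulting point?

Scaling matrix:
[[5, 0], [0, 4]]
Result: (-6 × 5, -2 × 4) = (-30, -8)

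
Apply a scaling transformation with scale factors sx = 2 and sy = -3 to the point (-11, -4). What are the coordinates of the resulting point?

Scaling matrix:
[[2, 0], [0, -3]]
Result: (-11 × 2, -4 × -3) = (-22, 12)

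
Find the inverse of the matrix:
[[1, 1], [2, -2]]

For [[a,b],[c,d]], inverse = (1/det)·[[d,-b],[-c,a]]
det = (1)(-2) - (1)(2) = -2 - 2 = -4
Inverse = (1/-4)·[[-2, -1], [-2, 1]]
= [[1/2, 1/4], [1/2, -1/4]]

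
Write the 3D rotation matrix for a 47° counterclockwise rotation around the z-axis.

Rotation matrix for counterclockwise 47° around z-axis:
cos(47°) = 0.6820, sin(47°) = 0.7314
Result: [[0.6820, -0.7314, 0], [0.7314, 0.6820, 0], [0, 0, 1]]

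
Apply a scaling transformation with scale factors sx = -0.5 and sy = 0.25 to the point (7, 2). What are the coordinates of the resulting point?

Scaling matrix:
[[-0.50, 0], [0, 0.25]]
Result: (7 × -0.5, 2 × 0.25) = (-3.5, 0.5)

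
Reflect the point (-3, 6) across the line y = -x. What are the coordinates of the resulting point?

Reflection across line y = -x: (-3, 6) → (-6, 3)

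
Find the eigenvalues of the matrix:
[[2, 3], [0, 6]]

Characteristic equation: det(A - λI) = 0
λ² - (trace)λ + (det) = 0
trace = 2 + 6 = 8, det = (2)(6) - (3)(0) = 12
λ² - (8)λ + (12) = 0
λ = (8 ± √((8)² - 4·(12))) / 2 = (8 ± √16) / 2
Solving: λ = 2, 6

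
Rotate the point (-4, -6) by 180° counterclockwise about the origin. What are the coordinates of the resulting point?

Rotation matrix for 180°: [[cos 180°, -sin 180°], [sin 180°, cos 180°]] = [[-1, 0], [0, -1]]
[[-1, 0], [0, -1]] × [-4, -6]ᵀ = [4, 6]ᵀ
Result: (4, 6)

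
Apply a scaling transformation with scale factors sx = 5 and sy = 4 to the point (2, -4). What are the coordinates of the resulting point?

Scaling matrix:
[[5, 0], [0, 4]]
Result: (2 × 5, -4 × 4) = (10, -16)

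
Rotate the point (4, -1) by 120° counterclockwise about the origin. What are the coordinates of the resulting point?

Rotation matrix for 120°: [[cos 120°, -sin 120°], [sin 120°, cos 120°]] ≈ [[-0.500000, -0.866025], [0.866025, -0.500000]]
[[-0.500000, -0.866025], [0.866025, -0.500000]] × [4, -1]ᵀ ≈ [-1.1340, 3.9641]ᵀ
Result: (-1.1340, 3.9641)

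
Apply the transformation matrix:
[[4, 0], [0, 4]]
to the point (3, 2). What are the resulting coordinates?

Matrix multiplication:
[[4, 0], [0, 4]] × [3, 2]ᵀ
= [(4)(3) + (0)(2), (0)(3) + (4)(2)]ᵀ
= [12, 8]ᵀ
Result: (12, 8)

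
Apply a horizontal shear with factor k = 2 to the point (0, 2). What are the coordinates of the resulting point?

Shear matrix for horizontal shear with factor k = 2:
[[1, 2], [0, 1]]
Result: (0, 2) → (4, 2)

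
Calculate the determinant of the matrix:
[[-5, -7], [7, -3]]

For a 2×2 matrix [[a, b], [c, d]], det = ad - bc
det = (-5)(-3) - (-7)(7) = 15 - -49 = 64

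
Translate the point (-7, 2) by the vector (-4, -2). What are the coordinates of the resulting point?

Translation by (-4, -2) (homogeneous matrix [[1, 0, -4], [0, 1, -2], [0, 0, 1]]):
x' = -7 + -4 = -11
y' = 2 + -2 = 0
Result: (-11, 0)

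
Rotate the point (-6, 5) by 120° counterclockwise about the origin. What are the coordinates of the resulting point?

Rotation matrix for 120°: [[cos 120°, -sin 120°], [sin 120°, cos 120°]] ≈ [[-0.500000, -0.866025], [0.866025, -0.500000]]
[[-0.500000, -0.866025], [0.866025, -0.500000]] × [-6, 5]ᵀ ≈ [-1.3301, -7.6962]ᵀ
Result: (-1.3301, -7.6962)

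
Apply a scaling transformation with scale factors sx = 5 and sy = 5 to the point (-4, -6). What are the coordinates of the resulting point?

Scaling matrix:
[[5, 0], [0, 5]]
Result: (-4 × 5, -6 × 5) = (-20, -30)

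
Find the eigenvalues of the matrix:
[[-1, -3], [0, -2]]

Characteristic equation: det(A - λI) = 0
λ² - (trace)λ + (det) = 0
trace = -1 + -2 = -3, det = (-1)(-2) - (-3)(0) = 2
λ² - (-3)λ + (2) = 0
λ = (-3 ± √((-3)² - 4·(2))) / 2 = (-3 ± √1) / 2
Solving: λ = -2, -1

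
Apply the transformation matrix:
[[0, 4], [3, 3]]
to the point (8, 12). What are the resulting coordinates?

Matrix multiplication:
[[0, 4], [3, 3]] × [8, 12]ᵀ
= [(0)(8) + (4)(12), (3)(8) + (3)(12)]ᵀ
= [48, 60]ᵀ
Result: (48, 60)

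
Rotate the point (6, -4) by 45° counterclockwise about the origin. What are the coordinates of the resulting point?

Rotation matrix for 45°: [[cos 45°, -sin 45°], [sin 45°, cos 45°]] ≈ [[0.707107, -0.707107], [0.707107, 0.707107]]
[[0.707107, -0.707107], [0.707107, 0.707107]] × [6, -4]ᵀ ≈ [7.0711, 1.4142]ᵀ
Result: (7.0711, 1.4142)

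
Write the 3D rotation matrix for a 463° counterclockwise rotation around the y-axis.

Rotation matrix for counterclockwise 463° around y-axis:
cos(463°) = -0.2250, sin(463°) = 0.9744
Result: [[-0.2250, 0, 0.9744], [0, 1, 0], [-0.9744, 0, -0.2250]]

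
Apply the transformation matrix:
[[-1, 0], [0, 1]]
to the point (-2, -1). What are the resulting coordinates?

Matrix multiplication:
[[-1, 0], [0, 1]] × [-2, -1]ᵀ
= [(-1)(-2) + (0)(-1), (0)(-2) + (1)(-1)]ᵀ
= [2, -1]ᵀ
Result: (2, -1)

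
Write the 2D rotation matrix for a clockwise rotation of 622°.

Rotation matrix formula: [[cos θ, -sin θ], [sin θ, cos θ]]
A clockwise rotation by 622° is equivalent to a counterclockwise rotation by -622°.
For θ = -622°:
cos(-622°) = -0.1392
sin(-622°) = 0.9903
Result: [[-0.1392, -0.9903], [0.9903, -0.1392]]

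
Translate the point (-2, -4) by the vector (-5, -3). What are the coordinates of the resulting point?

Translation by (-5, -3) (homogeneous matrix [[1, 0, -5], [0, 1, -3], [0, 0, 1]]):
x' = -2 + -5 = -7
y' = -4 + -3 = -7
Result: (-7, -7)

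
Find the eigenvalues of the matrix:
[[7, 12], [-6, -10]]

Characteristic equation: det(A - λI) = 0
λ² - (trace)λ + (det) = 0
trace = 7 + -10 = -3, det = (7)(-10) - (12)(-6) = 2
λ² - (-3)λ + (2) = 0
λ = (-3 ± √((-3)² - 4·(2))) / 2 = (-3 ± √1) / 2
Solving: λ = -2, -1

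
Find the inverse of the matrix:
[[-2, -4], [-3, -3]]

For [[a,b],[c,d]], inverse = (1/det)·[[d,-b],[-c,a]]
det = (-2)(-3) - (-4)(-3) = 6 - 12 = -6
Inverse = (1/-6)·[[-3, 4], [3, -2]]
= [[1/2, -2/3], [-1/2, 1/3]]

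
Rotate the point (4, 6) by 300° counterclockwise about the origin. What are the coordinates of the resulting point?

Rotation matrix for 300°: [[cos 300°, -sin 300°], [sin 300°, cos 300°]] ≈ [[0.500000, 0.866025], [-0.866025, 0.500000]]
[[0.500000, 0.866025], [-0.866025, 0.500000]] × [4, 6]ᵀ ≈ [7.1962, -0.4641]ᵀ
Result: (7.1962, -0.4641)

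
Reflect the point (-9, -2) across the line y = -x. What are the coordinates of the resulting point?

Reflection across line y = -x: (-9, -2) → (2, 9)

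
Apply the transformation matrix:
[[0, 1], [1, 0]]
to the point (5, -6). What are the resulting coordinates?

Matrix multiplication:
[[0, 1], [1, 0]] × [5, -6]ᵀ
= [(0)(5) + (1)(-6), (1)(5) + (0)(-6)]ᵀ
= [-6, 5]ᵀ
Result: (-6, 5)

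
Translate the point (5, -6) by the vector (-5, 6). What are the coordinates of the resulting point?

Translation by (-5, 6) (homogeneous matrix [[1, 0, -5], [0, 1, 6], [0, 0, 1]]):
x' = 5 + -5 = 0
y' = -6 + 6 = 0
Result: (0, 0)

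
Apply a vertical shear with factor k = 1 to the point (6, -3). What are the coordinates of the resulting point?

Shear matrix for vertical shear with factor k = 1:
[[1, 0], [1, 1]]
Result: (6, -3) → (6, 3)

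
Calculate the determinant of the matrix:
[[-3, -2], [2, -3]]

For a 2×2 matrix [[a, b], [c, d]], det = ad - bc
det = (-3)(-3) - (-2)(2) = 9 - -4 = 13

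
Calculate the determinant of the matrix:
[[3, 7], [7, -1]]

For a 2×2 matrix [[a, b], [c, d]], det = ad - bc
det = (3)(-1) - (7)(7) = -3 - 49 = -52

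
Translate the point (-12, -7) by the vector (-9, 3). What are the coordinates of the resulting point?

Translation by (-9, 3) (homogeneous matrix [[1, 0, -9], [0, 1, 3], [0, 0, 1]]):
x' = -12 + -9 = -21
y' = -7 + 3 = -4
Result: (-21, -4)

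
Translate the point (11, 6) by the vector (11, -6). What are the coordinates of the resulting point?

Translation by (11, -6) (homogeneous matrix [[1, 0, 11], [0, 1, -6], [0, 0, 1]]):
x' = 11 + 11 = 22
y' = 6 + -6 = 0
Result: (22, 0)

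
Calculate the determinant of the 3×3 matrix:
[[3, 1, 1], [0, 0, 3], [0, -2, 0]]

Expansion along first row:
det = 3·det([[0,3],[-2,0]]) - 1·det([[0,3],[0,0]]) + 1·det([[0,0],[0,-2]])
    = 3·(0·0 - 3·-2) - 1·(0·0 - 3·0) + 1·(0·-2 - 0·0)
    = 3·6 - 1·0 + 1·0
    = 18 + 0 + 0 = 18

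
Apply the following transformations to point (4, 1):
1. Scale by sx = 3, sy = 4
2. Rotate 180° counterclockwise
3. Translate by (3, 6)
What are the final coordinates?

Step 1: Scale → (12, 4)
Step 2: Rotate 180° → (-12, -4)
Step 3: Translate → (-9, 2)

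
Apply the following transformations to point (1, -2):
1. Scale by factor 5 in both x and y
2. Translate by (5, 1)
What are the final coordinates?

Step 1: Scale (1, -2) by 5 → (5, -10)
Step 2: Translate by (5, 1) → (10, -9)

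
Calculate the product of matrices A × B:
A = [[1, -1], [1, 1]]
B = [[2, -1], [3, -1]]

Matrix multiplication:
C[0][0] = 1×2 + -1×3 = -1
C[0][1] = 1×-1 + -1×-1 = 0
C[1][0] = 1×2 + 1×3 = 5
C[1][1] = 1×-1 + 1×-1 = -2
Result: [[-1, 0], [5, -2]]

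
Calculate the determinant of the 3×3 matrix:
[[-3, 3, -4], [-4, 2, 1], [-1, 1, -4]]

Expansion along first row:
det = -3·det([[2,1],[1,-4]]) - 3·det([[-4,1],[-1,-4]]) + -4·det([[-4,2],[-1,1]])
    = -3·(2·-4 - 1·1) - 3·(-4·-4 - 1·-1) + -4·(-4·1 - 2·-1)
    = -3·-9 - 3·17 + -4·-2
    = 27 + -51 + 8 = -16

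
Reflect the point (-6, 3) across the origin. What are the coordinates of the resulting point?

Reflection across origin: (-6, 3) → (6, -3)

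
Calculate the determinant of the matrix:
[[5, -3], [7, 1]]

For a 2×2 matrix [[a, b], [c, d]], det = ad - bc
det = (5)(1) - (-3)(7) = 5 - -21 = 26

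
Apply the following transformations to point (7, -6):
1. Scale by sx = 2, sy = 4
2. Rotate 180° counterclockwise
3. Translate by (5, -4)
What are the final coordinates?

Step 1: Scale → (14, -24)
Step 2: Rotate 180° → (-14, 24)
Step 3: Translate → (-9, 20)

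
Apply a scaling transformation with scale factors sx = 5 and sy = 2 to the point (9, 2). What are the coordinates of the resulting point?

Scaling matrix:
[[5, 0], [0, 2]]
Result: (9 × 5, 2 × 2) = (45, 4)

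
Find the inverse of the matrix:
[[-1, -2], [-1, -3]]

For [[a,b],[c,d]], inverse = (1/det)·[[d,-b],[-c,a]]
det = (-1)(-3) - (-2)(-1) = 3 - 2 = 1
Inverse = [[-3, 2], [1, -1]]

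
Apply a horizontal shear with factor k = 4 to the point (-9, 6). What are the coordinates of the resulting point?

Shear matrix for horizontal shear with factor k = 4:
[[1, 4], [0, 1]]
Result: (-9, 6) → (15, 6)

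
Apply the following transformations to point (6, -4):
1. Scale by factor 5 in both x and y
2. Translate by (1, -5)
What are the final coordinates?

Step 1: Scale (6, -4) by 5 → (30, -20)
Step 2: Translate by (1, -5) → (31, -25)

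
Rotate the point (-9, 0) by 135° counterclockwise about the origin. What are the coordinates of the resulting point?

Rotation matrix for 135°: [[cos 135°, -sin 135°], [sin 135°, cos 135°]] ≈ [[-0.707107, -0.707107], [0.707107, -0.707107]]
[[-0.707107, -0.707107], [0.707107, -0.707107]] × [-9, 0]ᵀ ≈ [6.3640, -6.3640]ᵀ
Result: (6.3640, -6.3640)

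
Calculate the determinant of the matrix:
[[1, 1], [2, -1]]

For a 2×2 matrix [[a, b], [c, d]], det = ad - bc
det = (1)(-1) - (1)(2) = -1 - 2 = -3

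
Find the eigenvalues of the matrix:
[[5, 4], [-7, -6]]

Characteristic equation: det(A - λI) = 0
λ² - (trace)λ + (det) = 0
trace = 5 + -6 = -1, det = (5)(-6) - (4)(-7) = -2
λ² - (-1)λ + (-2) = 0
λ = (-1 ± √((-1)² - 4·(-2))) / 2 = (-1 ± √9) / 2
Solving: λ = -2, 1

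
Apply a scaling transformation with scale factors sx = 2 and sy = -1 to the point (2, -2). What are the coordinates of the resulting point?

Scaling matrix:
[[2, 0], [0, -1]]
Result: (2 × 2, -2 × -1) = (4, 2)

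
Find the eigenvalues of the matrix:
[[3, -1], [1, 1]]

Characteristic equation: det(A - λI) = 0
λ² - (trace)λ + (det) = 0
trace = 3 + 1 = 4, det = (3)(1) - (-1)(1) = 4
λ² - (4)λ + (4) = 0
λ = (4 ± √((4)² - 4·(4))) / 2 = (4 ± √0) / 2
Solving: λ = 2, 2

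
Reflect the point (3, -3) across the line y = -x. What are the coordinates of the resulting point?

Reflection across line y = -x: (3, -3) → (3, -3)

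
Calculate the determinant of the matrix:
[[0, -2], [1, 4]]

For a 2×2 matrix [[a, b], [c, d]], det = ad - bc
det = (0)(4) - (-2)(1) = 0 - -2 = 2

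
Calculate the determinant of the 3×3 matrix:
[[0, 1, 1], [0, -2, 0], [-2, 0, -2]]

Expansion along first row:
det = 0·det([[-2,0],[0,-2]]) - 1·det([[0,0],[-2,-2]]) + 1·det([[0,-2],[-2,0]])
    = 0·(-2·-2 - 0·0) - 1·(0·-2 - 0·-2) + 1·(0·0 - -2·-2)
    = 0·4 - 1·0 + 1·-4
    = 0 + 0 + -4 = -4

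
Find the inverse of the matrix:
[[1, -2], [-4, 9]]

For [[a,b],[c,d]], inverse = (1/det)·[[d,-b],[-c,a]]
det = (1)(9) - (-2)(-4) = 9 - 8 = 1
Inverse = [[9, 2], [4, 1]]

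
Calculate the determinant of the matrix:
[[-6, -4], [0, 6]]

For a 2×2 matrix [[a, b], [c, d]], det = ad - bc
det = (-6)(6) - (-4)(0) = -36 - 0 = -36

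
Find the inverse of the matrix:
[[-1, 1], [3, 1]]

For [[a,b],[c,d]], inverse = (1/det)·[[d,-b],[-c,a]]
det = (-1)(1) - (1)(3) = -1 - 3 = -4
Inverse = (1/-4)·[[1, -1], [-3, -1]]
= [[-1/4, 1/4], [3/4, 1/4]]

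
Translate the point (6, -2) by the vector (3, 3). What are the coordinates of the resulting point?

Translation by (3, 3) (homogeneous matrix [[1, 0, 3], [0, 1, 3], [0, 0, 1]]):
x' = 6 + 3 = 9
y' = -2 + 3 = 1
Result: (9, 1)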